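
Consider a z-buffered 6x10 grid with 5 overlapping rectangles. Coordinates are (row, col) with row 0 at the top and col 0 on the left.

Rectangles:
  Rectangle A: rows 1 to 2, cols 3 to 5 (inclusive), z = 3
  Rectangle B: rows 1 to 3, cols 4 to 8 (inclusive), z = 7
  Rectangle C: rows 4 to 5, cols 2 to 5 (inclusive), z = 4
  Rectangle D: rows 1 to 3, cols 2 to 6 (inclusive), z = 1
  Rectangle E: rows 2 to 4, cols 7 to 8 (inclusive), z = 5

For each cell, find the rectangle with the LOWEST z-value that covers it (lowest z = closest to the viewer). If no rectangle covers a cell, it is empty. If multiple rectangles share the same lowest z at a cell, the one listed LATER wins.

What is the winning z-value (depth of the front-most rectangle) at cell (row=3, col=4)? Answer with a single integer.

Check cell (3,4):
  A: rows 1-2 cols 3-5 -> outside (row miss)
  B: rows 1-3 cols 4-8 z=7 -> covers; best now B (z=7)
  C: rows 4-5 cols 2-5 -> outside (row miss)
  D: rows 1-3 cols 2-6 z=1 -> covers; best now D (z=1)
  E: rows 2-4 cols 7-8 -> outside (col miss)
Winner: D at z=1

Answer: 1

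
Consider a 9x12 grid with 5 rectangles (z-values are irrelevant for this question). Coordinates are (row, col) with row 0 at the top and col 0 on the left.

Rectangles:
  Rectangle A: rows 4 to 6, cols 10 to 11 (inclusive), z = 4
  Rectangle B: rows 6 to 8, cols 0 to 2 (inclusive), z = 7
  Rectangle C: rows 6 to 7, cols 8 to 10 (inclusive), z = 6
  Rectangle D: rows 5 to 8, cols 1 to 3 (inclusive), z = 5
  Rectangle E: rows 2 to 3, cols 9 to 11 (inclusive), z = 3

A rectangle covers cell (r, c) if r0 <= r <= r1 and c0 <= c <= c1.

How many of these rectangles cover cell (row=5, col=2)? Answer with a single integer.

Answer: 1

Derivation:
Check cell (5,2):
  A: rows 4-6 cols 10-11 -> outside (col miss)
  B: rows 6-8 cols 0-2 -> outside (row miss)
  C: rows 6-7 cols 8-10 -> outside (row miss)
  D: rows 5-8 cols 1-3 -> covers
  E: rows 2-3 cols 9-11 -> outside (row miss)
Count covering = 1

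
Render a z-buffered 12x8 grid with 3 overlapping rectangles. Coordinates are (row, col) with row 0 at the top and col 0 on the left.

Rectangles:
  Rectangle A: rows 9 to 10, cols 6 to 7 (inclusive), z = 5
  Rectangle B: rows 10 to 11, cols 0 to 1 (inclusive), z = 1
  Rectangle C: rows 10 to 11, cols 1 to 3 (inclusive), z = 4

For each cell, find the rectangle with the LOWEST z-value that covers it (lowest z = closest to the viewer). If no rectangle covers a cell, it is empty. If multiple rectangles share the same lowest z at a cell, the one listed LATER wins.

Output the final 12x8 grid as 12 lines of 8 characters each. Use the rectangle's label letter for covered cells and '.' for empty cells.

........
........
........
........
........
........
........
........
........
......AA
BBCC..AA
BBCC....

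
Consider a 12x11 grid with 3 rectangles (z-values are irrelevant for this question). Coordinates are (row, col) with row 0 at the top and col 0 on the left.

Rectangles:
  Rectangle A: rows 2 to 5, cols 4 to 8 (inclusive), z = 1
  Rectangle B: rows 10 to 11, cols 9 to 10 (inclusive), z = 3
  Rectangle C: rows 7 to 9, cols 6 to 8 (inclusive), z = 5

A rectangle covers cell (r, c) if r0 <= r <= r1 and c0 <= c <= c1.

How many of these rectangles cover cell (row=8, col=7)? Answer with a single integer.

Answer: 1

Derivation:
Check cell (8,7):
  A: rows 2-5 cols 4-8 -> outside (row miss)
  B: rows 10-11 cols 9-10 -> outside (row miss)
  C: rows 7-9 cols 6-8 -> covers
Count covering = 1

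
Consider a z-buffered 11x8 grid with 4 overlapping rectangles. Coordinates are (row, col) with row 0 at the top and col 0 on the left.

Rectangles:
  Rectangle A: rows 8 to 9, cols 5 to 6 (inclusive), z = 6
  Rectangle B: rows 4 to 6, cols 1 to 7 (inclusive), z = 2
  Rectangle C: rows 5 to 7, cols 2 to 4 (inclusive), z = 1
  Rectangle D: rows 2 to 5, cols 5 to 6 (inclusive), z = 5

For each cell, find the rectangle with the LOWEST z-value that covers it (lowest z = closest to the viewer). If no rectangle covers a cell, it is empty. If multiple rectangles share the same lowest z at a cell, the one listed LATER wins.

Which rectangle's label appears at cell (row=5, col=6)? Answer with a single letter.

Answer: B

Derivation:
Check cell (5,6):
  A: rows 8-9 cols 5-6 -> outside (row miss)
  B: rows 4-6 cols 1-7 z=2 -> covers; best now B (z=2)
  C: rows 5-7 cols 2-4 -> outside (col miss)
  D: rows 2-5 cols 5-6 z=5 -> covers; best now B (z=2)
Winner: B at z=2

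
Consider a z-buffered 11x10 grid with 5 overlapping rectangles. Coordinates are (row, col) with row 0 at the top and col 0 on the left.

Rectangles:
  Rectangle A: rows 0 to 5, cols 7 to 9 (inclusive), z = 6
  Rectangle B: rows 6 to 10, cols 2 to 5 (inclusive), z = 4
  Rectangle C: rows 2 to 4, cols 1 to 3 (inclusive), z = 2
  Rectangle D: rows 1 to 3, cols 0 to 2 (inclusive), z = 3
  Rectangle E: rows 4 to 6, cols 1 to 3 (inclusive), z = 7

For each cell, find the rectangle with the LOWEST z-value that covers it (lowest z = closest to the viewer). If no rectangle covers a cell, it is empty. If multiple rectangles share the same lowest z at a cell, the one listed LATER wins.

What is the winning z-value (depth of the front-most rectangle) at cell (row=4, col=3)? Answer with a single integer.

Answer: 2

Derivation:
Check cell (4,3):
  A: rows 0-5 cols 7-9 -> outside (col miss)
  B: rows 6-10 cols 2-5 -> outside (row miss)
  C: rows 2-4 cols 1-3 z=2 -> covers; best now C (z=2)
  D: rows 1-3 cols 0-2 -> outside (row miss)
  E: rows 4-6 cols 1-3 z=7 -> covers; best now C (z=2)
Winner: C at z=2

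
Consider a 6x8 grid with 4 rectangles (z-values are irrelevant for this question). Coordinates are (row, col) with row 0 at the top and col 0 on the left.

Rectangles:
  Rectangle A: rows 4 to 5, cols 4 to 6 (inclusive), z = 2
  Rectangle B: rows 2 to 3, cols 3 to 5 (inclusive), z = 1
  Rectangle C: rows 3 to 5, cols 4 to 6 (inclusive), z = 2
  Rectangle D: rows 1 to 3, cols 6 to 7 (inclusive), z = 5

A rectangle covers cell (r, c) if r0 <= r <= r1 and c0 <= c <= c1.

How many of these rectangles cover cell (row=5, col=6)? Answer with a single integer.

Answer: 2

Derivation:
Check cell (5,6):
  A: rows 4-5 cols 4-6 -> covers
  B: rows 2-3 cols 3-5 -> outside (row miss)
  C: rows 3-5 cols 4-6 -> covers
  D: rows 1-3 cols 6-7 -> outside (row miss)
Count covering = 2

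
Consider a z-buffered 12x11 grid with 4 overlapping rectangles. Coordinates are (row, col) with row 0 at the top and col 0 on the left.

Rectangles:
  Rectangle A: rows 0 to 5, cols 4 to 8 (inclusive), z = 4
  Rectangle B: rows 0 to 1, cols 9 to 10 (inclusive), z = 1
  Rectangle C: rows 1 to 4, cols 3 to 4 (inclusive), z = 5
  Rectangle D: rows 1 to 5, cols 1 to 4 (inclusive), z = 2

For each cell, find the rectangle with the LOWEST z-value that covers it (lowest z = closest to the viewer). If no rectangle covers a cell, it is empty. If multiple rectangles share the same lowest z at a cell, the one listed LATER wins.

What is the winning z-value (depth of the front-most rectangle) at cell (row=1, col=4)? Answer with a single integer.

Answer: 2

Derivation:
Check cell (1,4):
  A: rows 0-5 cols 4-8 z=4 -> covers; best now A (z=4)
  B: rows 0-1 cols 9-10 -> outside (col miss)
  C: rows 1-4 cols 3-4 z=5 -> covers; best now A (z=4)
  D: rows 1-5 cols 1-4 z=2 -> covers; best now D (z=2)
Winner: D at z=2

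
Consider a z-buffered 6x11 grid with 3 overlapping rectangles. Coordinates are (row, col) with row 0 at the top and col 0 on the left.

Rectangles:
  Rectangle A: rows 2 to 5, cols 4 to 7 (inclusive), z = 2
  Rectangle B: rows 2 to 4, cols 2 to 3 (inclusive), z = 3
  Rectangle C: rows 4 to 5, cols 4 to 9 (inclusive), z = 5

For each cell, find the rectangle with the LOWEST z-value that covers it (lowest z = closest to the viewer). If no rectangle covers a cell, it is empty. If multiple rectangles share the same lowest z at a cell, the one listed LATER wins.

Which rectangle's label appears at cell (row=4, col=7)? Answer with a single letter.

Check cell (4,7):
  A: rows 2-5 cols 4-7 z=2 -> covers; best now A (z=2)
  B: rows 2-4 cols 2-3 -> outside (col miss)
  C: rows 4-5 cols 4-9 z=5 -> covers; best now A (z=2)
Winner: A at z=2

Answer: A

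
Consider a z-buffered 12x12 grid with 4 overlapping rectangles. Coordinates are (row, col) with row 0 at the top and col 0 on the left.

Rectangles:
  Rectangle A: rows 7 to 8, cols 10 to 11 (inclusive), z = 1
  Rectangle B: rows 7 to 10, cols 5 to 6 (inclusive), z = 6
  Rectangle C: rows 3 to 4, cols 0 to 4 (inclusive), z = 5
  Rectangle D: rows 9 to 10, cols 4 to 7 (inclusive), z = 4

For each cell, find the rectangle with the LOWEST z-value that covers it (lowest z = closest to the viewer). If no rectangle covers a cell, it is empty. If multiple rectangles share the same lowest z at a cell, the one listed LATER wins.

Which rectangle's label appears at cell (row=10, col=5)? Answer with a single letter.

Answer: D

Derivation:
Check cell (10,5):
  A: rows 7-8 cols 10-11 -> outside (row miss)
  B: rows 7-10 cols 5-6 z=6 -> covers; best now B (z=6)
  C: rows 3-4 cols 0-4 -> outside (row miss)
  D: rows 9-10 cols 4-7 z=4 -> covers; best now D (z=4)
Winner: D at z=4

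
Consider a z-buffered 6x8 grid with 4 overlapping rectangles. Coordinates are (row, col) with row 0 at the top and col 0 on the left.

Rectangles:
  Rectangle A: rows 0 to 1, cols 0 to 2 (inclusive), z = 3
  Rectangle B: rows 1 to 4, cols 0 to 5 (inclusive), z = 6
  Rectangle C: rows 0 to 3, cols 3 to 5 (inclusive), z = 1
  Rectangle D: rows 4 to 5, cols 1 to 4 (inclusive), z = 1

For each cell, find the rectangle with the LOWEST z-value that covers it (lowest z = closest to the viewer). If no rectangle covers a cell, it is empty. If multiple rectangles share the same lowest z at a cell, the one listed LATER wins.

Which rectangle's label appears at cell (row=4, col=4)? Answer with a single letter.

Check cell (4,4):
  A: rows 0-1 cols 0-2 -> outside (row miss)
  B: rows 1-4 cols 0-5 z=6 -> covers; best now B (z=6)
  C: rows 0-3 cols 3-5 -> outside (row miss)
  D: rows 4-5 cols 1-4 z=1 -> covers; best now D (z=1)
Winner: D at z=1

Answer: D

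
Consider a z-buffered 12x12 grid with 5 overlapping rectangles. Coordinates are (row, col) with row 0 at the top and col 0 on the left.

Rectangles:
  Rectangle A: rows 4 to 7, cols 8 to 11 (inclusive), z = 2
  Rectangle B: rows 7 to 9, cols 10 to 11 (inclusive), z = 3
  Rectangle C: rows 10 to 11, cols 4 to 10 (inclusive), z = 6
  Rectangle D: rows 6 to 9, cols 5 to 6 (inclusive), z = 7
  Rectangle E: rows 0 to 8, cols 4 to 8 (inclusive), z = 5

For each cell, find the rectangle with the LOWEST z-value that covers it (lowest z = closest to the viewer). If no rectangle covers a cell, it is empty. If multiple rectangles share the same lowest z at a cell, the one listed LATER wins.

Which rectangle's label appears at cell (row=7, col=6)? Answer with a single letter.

Check cell (7,6):
  A: rows 4-7 cols 8-11 -> outside (col miss)
  B: rows 7-9 cols 10-11 -> outside (col miss)
  C: rows 10-11 cols 4-10 -> outside (row miss)
  D: rows 6-9 cols 5-6 z=7 -> covers; best now D (z=7)
  E: rows 0-8 cols 4-8 z=5 -> covers; best now E (z=5)
Winner: E at z=5

Answer: E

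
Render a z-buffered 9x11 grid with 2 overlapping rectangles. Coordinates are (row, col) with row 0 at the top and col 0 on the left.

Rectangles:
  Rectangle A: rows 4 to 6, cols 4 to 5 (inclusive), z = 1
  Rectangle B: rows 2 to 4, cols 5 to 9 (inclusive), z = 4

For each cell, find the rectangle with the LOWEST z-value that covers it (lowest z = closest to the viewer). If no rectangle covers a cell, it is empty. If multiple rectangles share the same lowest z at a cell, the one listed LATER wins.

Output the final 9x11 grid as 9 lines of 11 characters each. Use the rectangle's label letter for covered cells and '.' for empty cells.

...........
...........
.....BBBBB.
.....BBBBB.
....AABBBB.
....AA.....
....AA.....
...........
...........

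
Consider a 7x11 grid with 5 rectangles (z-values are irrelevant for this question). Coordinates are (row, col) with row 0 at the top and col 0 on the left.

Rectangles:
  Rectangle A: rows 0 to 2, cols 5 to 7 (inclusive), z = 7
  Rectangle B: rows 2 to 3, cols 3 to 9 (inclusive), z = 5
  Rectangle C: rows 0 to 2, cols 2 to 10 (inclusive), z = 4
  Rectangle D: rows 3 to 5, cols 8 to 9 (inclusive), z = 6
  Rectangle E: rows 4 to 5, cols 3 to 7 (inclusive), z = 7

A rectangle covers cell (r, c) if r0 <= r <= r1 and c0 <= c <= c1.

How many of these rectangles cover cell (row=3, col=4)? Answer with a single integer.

Check cell (3,4):
  A: rows 0-2 cols 5-7 -> outside (row miss)
  B: rows 2-3 cols 3-9 -> covers
  C: rows 0-2 cols 2-10 -> outside (row miss)
  D: rows 3-5 cols 8-9 -> outside (col miss)
  E: rows 4-5 cols 3-7 -> outside (row miss)
Count covering = 1

Answer: 1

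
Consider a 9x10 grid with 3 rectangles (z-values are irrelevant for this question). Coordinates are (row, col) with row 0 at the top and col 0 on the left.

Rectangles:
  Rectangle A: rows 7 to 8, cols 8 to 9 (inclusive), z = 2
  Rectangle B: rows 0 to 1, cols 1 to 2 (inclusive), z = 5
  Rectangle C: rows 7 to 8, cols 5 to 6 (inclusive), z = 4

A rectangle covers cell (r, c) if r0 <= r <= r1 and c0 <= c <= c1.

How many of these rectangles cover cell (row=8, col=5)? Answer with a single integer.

Answer: 1

Derivation:
Check cell (8,5):
  A: rows 7-8 cols 8-9 -> outside (col miss)
  B: rows 0-1 cols 1-2 -> outside (row miss)
  C: rows 7-8 cols 5-6 -> covers
Count covering = 1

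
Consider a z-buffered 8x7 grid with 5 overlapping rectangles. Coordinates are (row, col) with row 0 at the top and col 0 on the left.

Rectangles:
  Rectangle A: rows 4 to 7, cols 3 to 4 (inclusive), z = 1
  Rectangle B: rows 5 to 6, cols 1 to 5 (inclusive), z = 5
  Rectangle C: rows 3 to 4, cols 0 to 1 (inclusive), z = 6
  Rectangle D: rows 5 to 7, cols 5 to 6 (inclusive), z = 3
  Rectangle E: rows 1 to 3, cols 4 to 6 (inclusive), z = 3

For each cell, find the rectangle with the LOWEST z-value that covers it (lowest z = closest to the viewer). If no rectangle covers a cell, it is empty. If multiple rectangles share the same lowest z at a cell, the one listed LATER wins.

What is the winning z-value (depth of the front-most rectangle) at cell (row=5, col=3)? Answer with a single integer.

Check cell (5,3):
  A: rows 4-7 cols 3-4 z=1 -> covers; best now A (z=1)
  B: rows 5-6 cols 1-5 z=5 -> covers; best now A (z=1)
  C: rows 3-4 cols 0-1 -> outside (row miss)
  D: rows 5-7 cols 5-6 -> outside (col miss)
  E: rows 1-3 cols 4-6 -> outside (row miss)
Winner: A at z=1

Answer: 1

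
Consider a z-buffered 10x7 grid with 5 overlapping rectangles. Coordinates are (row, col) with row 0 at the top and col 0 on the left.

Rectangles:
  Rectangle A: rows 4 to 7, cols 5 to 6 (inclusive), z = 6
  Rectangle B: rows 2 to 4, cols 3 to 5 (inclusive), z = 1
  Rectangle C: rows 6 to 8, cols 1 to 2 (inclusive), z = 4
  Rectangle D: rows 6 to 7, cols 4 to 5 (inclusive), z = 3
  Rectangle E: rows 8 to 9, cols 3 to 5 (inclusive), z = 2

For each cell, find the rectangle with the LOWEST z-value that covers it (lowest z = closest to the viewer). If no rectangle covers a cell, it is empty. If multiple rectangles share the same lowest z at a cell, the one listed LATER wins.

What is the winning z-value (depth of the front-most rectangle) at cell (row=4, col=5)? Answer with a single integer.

Check cell (4,5):
  A: rows 4-7 cols 5-6 z=6 -> covers; best now A (z=6)
  B: rows 2-4 cols 3-5 z=1 -> covers; best now B (z=1)
  C: rows 6-8 cols 1-2 -> outside (row miss)
  D: rows 6-7 cols 4-5 -> outside (row miss)
  E: rows 8-9 cols 3-5 -> outside (row miss)
Winner: B at z=1

Answer: 1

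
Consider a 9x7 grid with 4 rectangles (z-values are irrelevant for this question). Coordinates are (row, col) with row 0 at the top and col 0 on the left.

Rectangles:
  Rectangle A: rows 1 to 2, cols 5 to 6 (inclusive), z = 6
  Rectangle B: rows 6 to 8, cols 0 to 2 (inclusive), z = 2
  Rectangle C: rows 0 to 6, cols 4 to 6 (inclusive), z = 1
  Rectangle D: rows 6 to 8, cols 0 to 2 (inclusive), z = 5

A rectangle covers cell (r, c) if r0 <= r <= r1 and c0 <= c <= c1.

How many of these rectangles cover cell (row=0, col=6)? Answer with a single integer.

Answer: 1

Derivation:
Check cell (0,6):
  A: rows 1-2 cols 5-6 -> outside (row miss)
  B: rows 6-8 cols 0-2 -> outside (row miss)
  C: rows 0-6 cols 4-6 -> covers
  D: rows 6-8 cols 0-2 -> outside (row miss)
Count covering = 1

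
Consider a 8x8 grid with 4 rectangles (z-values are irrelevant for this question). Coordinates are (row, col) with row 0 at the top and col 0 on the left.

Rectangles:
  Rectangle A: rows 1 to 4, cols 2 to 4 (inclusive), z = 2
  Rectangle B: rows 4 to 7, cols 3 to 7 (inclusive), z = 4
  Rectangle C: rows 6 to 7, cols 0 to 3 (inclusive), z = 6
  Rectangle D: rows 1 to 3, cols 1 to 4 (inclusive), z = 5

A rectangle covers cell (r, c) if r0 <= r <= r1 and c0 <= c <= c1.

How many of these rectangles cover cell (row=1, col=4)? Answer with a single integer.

Check cell (1,4):
  A: rows 1-4 cols 2-4 -> covers
  B: rows 4-7 cols 3-7 -> outside (row miss)
  C: rows 6-7 cols 0-3 -> outside (row miss)
  D: rows 1-3 cols 1-4 -> covers
Count covering = 2

Answer: 2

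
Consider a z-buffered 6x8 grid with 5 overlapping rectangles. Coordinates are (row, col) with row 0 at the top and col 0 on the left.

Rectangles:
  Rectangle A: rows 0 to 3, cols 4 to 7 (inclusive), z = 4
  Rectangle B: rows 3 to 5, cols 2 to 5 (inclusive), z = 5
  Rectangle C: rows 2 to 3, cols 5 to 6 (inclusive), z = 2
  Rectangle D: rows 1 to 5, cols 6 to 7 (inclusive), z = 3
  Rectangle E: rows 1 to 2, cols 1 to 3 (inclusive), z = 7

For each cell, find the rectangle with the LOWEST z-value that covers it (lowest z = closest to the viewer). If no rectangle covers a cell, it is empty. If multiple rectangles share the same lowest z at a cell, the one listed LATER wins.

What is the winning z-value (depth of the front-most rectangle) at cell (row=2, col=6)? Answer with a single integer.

Check cell (2,6):
  A: rows 0-3 cols 4-7 z=4 -> covers; best now A (z=4)
  B: rows 3-5 cols 2-5 -> outside (row miss)
  C: rows 2-3 cols 5-6 z=2 -> covers; best now C (z=2)
  D: rows 1-5 cols 6-7 z=3 -> covers; best now C (z=2)
  E: rows 1-2 cols 1-3 -> outside (col miss)
Winner: C at z=2

Answer: 2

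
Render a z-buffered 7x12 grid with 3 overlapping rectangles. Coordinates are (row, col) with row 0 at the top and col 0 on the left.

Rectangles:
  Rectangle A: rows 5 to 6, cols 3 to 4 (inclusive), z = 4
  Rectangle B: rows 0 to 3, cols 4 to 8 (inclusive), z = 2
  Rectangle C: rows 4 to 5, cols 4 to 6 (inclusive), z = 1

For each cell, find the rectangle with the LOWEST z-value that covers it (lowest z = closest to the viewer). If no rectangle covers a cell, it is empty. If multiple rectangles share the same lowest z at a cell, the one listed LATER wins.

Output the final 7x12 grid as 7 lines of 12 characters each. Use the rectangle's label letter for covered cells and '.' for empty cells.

....BBBBB...
....BBBBB...
....BBBBB...
....BBBBB...
....CCC.....
...ACCC.....
...AA.......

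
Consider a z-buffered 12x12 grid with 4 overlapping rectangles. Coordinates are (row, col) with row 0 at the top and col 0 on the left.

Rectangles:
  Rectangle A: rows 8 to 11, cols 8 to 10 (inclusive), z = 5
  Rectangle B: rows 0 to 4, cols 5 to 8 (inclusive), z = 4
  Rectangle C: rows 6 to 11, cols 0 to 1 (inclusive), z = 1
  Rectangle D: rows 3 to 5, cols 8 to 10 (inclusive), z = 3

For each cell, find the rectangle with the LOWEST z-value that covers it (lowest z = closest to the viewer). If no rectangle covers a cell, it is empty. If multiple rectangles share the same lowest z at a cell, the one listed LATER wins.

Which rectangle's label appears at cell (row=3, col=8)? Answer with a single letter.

Check cell (3,8):
  A: rows 8-11 cols 8-10 -> outside (row miss)
  B: rows 0-4 cols 5-8 z=4 -> covers; best now B (z=4)
  C: rows 6-11 cols 0-1 -> outside (row miss)
  D: rows 3-5 cols 8-10 z=3 -> covers; best now D (z=3)
Winner: D at z=3

Answer: D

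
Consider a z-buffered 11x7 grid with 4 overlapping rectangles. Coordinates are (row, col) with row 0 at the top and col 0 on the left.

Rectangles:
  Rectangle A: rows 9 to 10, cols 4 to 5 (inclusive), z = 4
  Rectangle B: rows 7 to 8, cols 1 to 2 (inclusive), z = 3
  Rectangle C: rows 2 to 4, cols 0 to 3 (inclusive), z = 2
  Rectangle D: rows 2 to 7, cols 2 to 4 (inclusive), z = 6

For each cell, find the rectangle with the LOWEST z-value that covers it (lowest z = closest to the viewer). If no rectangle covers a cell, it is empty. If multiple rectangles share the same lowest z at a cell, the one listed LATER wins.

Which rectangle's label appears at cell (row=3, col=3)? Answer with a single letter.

Check cell (3,3):
  A: rows 9-10 cols 4-5 -> outside (row miss)
  B: rows 7-8 cols 1-2 -> outside (row miss)
  C: rows 2-4 cols 0-3 z=2 -> covers; best now C (z=2)
  D: rows 2-7 cols 2-4 z=6 -> covers; best now C (z=2)
Winner: C at z=2

Answer: C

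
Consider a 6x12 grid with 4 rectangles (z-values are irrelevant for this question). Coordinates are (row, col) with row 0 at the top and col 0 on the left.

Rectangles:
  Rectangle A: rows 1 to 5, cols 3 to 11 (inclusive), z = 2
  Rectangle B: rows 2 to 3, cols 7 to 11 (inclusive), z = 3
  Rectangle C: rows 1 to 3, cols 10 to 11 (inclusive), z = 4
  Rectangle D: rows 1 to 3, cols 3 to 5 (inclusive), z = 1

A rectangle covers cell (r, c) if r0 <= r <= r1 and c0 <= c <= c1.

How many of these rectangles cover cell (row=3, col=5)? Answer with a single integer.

Check cell (3,5):
  A: rows 1-5 cols 3-11 -> covers
  B: rows 2-3 cols 7-11 -> outside (col miss)
  C: rows 1-3 cols 10-11 -> outside (col miss)
  D: rows 1-3 cols 3-5 -> covers
Count covering = 2

Answer: 2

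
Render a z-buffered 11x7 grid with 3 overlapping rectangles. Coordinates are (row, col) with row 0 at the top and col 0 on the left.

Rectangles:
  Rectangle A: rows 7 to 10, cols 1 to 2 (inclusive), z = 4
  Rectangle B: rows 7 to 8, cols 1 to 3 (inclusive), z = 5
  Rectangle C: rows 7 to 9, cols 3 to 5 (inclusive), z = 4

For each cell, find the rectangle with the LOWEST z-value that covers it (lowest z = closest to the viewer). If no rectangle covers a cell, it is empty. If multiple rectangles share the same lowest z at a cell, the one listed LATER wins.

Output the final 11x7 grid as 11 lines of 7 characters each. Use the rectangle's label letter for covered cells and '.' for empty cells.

.......
.......
.......
.......
.......
.......
.......
.AACCC.
.AACCC.
.AACCC.
.AA....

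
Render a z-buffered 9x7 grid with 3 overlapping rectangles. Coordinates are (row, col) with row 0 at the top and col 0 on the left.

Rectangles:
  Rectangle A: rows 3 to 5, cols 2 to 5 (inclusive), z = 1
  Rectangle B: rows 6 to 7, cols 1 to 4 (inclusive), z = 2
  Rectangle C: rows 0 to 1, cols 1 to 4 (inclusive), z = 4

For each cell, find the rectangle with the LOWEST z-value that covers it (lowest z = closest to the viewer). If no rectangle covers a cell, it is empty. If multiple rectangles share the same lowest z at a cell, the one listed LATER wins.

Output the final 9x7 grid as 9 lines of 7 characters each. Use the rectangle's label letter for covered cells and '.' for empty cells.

.CCCC..
.CCCC..
.......
..AAAA.
..AAAA.
..AAAA.
.BBBB..
.BBBB..
.......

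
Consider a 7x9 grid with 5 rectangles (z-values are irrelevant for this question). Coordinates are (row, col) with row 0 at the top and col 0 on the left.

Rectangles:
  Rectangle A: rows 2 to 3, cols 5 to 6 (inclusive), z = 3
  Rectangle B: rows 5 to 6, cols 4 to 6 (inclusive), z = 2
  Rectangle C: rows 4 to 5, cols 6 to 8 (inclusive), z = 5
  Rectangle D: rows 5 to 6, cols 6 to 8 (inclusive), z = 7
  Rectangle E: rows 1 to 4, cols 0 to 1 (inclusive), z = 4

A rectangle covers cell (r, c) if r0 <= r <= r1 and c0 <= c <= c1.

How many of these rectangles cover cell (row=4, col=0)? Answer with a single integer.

Answer: 1

Derivation:
Check cell (4,0):
  A: rows 2-3 cols 5-6 -> outside (row miss)
  B: rows 5-6 cols 4-6 -> outside (row miss)
  C: rows 4-5 cols 6-8 -> outside (col miss)
  D: rows 5-6 cols 6-8 -> outside (row miss)
  E: rows 1-4 cols 0-1 -> covers
Count covering = 1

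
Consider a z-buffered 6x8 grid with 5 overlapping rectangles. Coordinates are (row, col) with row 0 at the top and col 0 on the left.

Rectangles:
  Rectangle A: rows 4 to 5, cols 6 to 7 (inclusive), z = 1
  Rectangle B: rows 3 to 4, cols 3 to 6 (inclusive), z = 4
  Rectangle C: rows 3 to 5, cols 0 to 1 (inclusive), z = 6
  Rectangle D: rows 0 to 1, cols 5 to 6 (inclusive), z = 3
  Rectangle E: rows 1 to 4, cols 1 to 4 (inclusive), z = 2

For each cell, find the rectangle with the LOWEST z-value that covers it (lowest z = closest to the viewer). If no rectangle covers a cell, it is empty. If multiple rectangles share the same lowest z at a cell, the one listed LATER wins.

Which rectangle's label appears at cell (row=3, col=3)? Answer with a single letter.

Answer: E

Derivation:
Check cell (3,3):
  A: rows 4-5 cols 6-7 -> outside (row miss)
  B: rows 3-4 cols 3-6 z=4 -> covers; best now B (z=4)
  C: rows 3-5 cols 0-1 -> outside (col miss)
  D: rows 0-1 cols 5-6 -> outside (row miss)
  E: rows 1-4 cols 1-4 z=2 -> covers; best now E (z=2)
Winner: E at z=2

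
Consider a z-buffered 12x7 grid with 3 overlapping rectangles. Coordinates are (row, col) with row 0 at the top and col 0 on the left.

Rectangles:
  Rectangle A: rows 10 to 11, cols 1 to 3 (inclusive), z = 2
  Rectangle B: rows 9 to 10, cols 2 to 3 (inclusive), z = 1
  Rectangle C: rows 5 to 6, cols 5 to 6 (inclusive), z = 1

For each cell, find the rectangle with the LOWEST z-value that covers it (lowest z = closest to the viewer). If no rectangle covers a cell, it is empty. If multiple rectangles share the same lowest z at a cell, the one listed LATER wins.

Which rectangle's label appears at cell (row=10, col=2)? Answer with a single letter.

Check cell (10,2):
  A: rows 10-11 cols 1-3 z=2 -> covers; best now A (z=2)
  B: rows 9-10 cols 2-3 z=1 -> covers; best now B (z=1)
  C: rows 5-6 cols 5-6 -> outside (row miss)
Winner: B at z=1

Answer: B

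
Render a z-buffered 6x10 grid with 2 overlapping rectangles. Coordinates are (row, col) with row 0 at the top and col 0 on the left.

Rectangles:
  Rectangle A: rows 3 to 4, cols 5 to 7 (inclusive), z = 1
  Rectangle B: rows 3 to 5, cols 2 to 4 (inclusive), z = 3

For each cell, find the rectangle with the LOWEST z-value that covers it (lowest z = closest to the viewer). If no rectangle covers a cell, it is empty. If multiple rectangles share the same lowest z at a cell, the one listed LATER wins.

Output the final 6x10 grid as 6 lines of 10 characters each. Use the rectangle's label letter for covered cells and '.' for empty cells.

..........
..........
..........
..BBBAAA..
..BBBAAA..
..BBB.....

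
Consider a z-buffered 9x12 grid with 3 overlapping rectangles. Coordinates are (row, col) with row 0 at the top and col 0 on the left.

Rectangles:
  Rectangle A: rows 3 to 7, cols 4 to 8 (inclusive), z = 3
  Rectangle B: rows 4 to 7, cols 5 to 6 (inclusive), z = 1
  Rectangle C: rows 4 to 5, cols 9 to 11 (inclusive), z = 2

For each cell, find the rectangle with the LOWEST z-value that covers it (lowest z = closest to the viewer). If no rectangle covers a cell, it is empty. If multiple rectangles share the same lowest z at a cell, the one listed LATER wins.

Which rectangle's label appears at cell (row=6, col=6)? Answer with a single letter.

Answer: B

Derivation:
Check cell (6,6):
  A: rows 3-7 cols 4-8 z=3 -> covers; best now A (z=3)
  B: rows 4-7 cols 5-6 z=1 -> covers; best now B (z=1)
  C: rows 4-5 cols 9-11 -> outside (row miss)
Winner: B at z=1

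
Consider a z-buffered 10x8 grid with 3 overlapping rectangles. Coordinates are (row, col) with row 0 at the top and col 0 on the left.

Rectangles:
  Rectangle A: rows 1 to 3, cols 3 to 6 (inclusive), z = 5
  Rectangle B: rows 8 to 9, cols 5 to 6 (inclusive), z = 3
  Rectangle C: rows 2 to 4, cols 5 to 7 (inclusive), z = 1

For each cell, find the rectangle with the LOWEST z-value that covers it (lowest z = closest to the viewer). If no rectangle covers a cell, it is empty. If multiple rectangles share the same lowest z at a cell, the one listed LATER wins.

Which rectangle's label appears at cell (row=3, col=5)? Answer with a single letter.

Answer: C

Derivation:
Check cell (3,5):
  A: rows 1-3 cols 3-6 z=5 -> covers; best now A (z=5)
  B: rows 8-9 cols 5-6 -> outside (row miss)
  C: rows 2-4 cols 5-7 z=1 -> covers; best now C (z=1)
Winner: C at z=1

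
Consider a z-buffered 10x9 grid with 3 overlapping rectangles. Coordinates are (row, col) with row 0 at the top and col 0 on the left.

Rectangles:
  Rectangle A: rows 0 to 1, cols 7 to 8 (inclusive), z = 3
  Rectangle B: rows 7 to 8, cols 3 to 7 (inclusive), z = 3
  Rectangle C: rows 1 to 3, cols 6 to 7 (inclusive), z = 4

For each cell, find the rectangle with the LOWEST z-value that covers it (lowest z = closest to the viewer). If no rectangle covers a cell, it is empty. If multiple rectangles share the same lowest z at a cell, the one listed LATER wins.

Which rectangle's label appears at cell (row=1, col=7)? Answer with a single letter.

Answer: A

Derivation:
Check cell (1,7):
  A: rows 0-1 cols 7-8 z=3 -> covers; best now A (z=3)
  B: rows 7-8 cols 3-7 -> outside (row miss)
  C: rows 1-3 cols 6-7 z=4 -> covers; best now A (z=3)
Winner: A at z=3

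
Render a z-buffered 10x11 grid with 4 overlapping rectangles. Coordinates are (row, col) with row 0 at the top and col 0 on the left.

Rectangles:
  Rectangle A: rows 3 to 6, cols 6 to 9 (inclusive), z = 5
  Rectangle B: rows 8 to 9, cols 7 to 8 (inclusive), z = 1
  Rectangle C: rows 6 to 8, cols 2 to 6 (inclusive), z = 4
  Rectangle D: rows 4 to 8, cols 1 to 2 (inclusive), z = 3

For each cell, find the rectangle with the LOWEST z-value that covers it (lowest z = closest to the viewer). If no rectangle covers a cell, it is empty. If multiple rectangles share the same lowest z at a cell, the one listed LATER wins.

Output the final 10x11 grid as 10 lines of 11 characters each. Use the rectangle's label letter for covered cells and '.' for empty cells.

...........
...........
...........
......AAAA.
.DD...AAAA.
.DD...AAAA.
.DDCCCCAAA.
.DDCCCC....
.DDCCCCBB..
.......BB..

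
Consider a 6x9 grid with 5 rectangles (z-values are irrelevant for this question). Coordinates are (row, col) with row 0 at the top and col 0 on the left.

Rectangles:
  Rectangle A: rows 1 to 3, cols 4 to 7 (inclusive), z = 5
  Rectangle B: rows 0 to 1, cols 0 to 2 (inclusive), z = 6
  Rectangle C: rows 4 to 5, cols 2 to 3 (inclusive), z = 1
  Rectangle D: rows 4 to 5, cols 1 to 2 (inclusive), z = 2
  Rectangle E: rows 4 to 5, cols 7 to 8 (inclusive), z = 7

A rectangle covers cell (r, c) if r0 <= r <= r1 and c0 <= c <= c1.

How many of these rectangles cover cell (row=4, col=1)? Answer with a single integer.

Answer: 1

Derivation:
Check cell (4,1):
  A: rows 1-3 cols 4-7 -> outside (row miss)
  B: rows 0-1 cols 0-2 -> outside (row miss)
  C: rows 4-5 cols 2-3 -> outside (col miss)
  D: rows 4-5 cols 1-2 -> covers
  E: rows 4-5 cols 7-8 -> outside (col miss)
Count covering = 1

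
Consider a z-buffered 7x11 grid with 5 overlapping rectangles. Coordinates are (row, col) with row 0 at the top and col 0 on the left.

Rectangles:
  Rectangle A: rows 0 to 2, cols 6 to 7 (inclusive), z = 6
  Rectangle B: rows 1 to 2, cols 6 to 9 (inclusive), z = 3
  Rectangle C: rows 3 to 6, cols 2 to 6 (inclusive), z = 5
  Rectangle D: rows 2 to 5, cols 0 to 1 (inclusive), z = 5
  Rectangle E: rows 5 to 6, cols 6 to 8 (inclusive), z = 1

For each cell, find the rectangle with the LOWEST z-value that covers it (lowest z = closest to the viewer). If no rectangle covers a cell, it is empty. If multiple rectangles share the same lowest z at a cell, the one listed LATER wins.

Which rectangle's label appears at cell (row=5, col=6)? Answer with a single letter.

Answer: E

Derivation:
Check cell (5,6):
  A: rows 0-2 cols 6-7 -> outside (row miss)
  B: rows 1-2 cols 6-9 -> outside (row miss)
  C: rows 3-6 cols 2-6 z=5 -> covers; best now C (z=5)
  D: rows 2-5 cols 0-1 -> outside (col miss)
  E: rows 5-6 cols 6-8 z=1 -> covers; best now E (z=1)
Winner: E at z=1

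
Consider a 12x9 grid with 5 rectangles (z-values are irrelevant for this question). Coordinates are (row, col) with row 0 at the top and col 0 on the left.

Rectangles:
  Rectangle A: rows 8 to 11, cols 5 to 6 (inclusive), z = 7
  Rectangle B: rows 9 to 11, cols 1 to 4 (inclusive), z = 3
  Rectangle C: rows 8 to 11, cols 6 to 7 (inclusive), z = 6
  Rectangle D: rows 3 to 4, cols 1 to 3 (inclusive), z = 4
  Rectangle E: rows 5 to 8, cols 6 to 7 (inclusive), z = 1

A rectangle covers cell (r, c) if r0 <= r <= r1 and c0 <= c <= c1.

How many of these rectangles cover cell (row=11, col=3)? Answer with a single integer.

Answer: 1

Derivation:
Check cell (11,3):
  A: rows 8-11 cols 5-6 -> outside (col miss)
  B: rows 9-11 cols 1-4 -> covers
  C: rows 8-11 cols 6-7 -> outside (col miss)
  D: rows 3-4 cols 1-3 -> outside (row miss)
  E: rows 5-8 cols 6-7 -> outside (row miss)
Count covering = 1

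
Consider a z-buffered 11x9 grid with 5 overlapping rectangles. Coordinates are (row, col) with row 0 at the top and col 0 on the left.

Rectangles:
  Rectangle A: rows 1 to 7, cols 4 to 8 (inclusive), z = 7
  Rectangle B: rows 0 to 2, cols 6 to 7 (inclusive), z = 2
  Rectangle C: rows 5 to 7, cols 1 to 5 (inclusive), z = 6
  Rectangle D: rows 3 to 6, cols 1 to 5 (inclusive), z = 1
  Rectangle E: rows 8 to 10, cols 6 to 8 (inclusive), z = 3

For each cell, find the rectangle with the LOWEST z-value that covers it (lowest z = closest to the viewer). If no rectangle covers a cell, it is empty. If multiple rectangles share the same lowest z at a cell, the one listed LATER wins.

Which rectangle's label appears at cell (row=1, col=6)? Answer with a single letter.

Check cell (1,6):
  A: rows 1-7 cols 4-8 z=7 -> covers; best now A (z=7)
  B: rows 0-2 cols 6-7 z=2 -> covers; best now B (z=2)
  C: rows 5-7 cols 1-5 -> outside (row miss)
  D: rows 3-6 cols 1-5 -> outside (row miss)
  E: rows 8-10 cols 6-8 -> outside (row miss)
Winner: B at z=2

Answer: B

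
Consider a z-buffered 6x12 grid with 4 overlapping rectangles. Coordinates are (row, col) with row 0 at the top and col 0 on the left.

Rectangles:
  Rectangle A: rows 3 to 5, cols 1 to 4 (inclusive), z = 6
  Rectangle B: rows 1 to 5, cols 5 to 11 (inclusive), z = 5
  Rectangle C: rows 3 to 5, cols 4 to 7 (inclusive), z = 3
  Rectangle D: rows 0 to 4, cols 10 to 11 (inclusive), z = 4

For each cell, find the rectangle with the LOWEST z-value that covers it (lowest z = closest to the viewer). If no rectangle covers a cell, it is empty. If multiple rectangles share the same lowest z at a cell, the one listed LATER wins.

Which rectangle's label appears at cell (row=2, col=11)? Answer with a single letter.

Check cell (2,11):
  A: rows 3-5 cols 1-4 -> outside (row miss)
  B: rows 1-5 cols 5-11 z=5 -> covers; best now B (z=5)
  C: rows 3-5 cols 4-7 -> outside (row miss)
  D: rows 0-4 cols 10-11 z=4 -> covers; best now D (z=4)
Winner: D at z=4

Answer: D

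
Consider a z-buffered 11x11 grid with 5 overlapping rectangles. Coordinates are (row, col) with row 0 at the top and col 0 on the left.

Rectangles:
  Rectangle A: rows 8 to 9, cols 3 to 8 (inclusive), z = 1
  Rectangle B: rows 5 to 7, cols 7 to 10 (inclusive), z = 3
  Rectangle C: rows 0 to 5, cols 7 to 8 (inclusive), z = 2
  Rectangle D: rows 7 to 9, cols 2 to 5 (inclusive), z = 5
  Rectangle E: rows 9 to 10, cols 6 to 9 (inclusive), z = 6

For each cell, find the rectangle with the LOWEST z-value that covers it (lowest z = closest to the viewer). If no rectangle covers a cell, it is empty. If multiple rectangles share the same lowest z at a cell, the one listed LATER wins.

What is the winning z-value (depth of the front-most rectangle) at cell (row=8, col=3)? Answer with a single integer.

Answer: 1

Derivation:
Check cell (8,3):
  A: rows 8-9 cols 3-8 z=1 -> covers; best now A (z=1)
  B: rows 5-7 cols 7-10 -> outside (row miss)
  C: rows 0-5 cols 7-8 -> outside (row miss)
  D: rows 7-9 cols 2-5 z=5 -> covers; best now A (z=1)
  E: rows 9-10 cols 6-9 -> outside (row miss)
Winner: A at z=1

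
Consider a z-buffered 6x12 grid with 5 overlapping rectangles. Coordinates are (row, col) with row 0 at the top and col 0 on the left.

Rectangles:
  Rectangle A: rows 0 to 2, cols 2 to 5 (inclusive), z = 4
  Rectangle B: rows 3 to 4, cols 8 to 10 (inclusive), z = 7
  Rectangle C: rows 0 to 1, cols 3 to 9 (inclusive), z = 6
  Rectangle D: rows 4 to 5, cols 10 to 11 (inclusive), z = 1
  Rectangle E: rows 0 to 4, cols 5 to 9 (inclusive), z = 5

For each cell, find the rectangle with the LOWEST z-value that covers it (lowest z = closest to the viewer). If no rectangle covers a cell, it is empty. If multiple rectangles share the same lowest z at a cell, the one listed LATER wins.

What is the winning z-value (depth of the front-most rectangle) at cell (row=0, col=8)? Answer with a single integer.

Answer: 5

Derivation:
Check cell (0,8):
  A: rows 0-2 cols 2-5 -> outside (col miss)
  B: rows 3-4 cols 8-10 -> outside (row miss)
  C: rows 0-1 cols 3-9 z=6 -> covers; best now C (z=6)
  D: rows 4-5 cols 10-11 -> outside (row miss)
  E: rows 0-4 cols 5-9 z=5 -> covers; best now E (z=5)
Winner: E at z=5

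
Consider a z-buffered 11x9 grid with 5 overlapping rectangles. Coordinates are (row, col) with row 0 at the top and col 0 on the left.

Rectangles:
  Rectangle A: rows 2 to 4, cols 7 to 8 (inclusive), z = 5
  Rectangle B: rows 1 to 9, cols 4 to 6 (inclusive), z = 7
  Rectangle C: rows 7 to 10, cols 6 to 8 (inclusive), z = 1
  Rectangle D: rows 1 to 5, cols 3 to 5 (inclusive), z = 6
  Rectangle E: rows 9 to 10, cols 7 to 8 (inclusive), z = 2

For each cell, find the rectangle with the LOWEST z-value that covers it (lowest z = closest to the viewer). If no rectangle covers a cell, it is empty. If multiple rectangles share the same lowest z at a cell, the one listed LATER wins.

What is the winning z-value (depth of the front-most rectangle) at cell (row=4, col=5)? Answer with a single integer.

Check cell (4,5):
  A: rows 2-4 cols 7-8 -> outside (col miss)
  B: rows 1-9 cols 4-6 z=7 -> covers; best now B (z=7)
  C: rows 7-10 cols 6-8 -> outside (row miss)
  D: rows 1-5 cols 3-5 z=6 -> covers; best now D (z=6)
  E: rows 9-10 cols 7-8 -> outside (row miss)
Winner: D at z=6

Answer: 6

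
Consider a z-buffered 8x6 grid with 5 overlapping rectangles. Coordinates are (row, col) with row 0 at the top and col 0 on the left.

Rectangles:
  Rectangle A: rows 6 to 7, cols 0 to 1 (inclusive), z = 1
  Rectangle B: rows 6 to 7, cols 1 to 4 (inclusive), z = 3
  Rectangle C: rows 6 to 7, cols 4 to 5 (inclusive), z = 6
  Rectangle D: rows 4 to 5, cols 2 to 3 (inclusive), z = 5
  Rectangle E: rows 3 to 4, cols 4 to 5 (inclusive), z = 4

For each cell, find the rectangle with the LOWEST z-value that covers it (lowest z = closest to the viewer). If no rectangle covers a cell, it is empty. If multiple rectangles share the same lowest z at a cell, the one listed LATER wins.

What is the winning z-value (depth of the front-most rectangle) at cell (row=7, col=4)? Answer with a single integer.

Answer: 3

Derivation:
Check cell (7,4):
  A: rows 6-7 cols 0-1 -> outside (col miss)
  B: rows 6-7 cols 1-4 z=3 -> covers; best now B (z=3)
  C: rows 6-7 cols 4-5 z=6 -> covers; best now B (z=3)
  D: rows 4-5 cols 2-3 -> outside (row miss)
  E: rows 3-4 cols 4-5 -> outside (row miss)
Winner: B at z=3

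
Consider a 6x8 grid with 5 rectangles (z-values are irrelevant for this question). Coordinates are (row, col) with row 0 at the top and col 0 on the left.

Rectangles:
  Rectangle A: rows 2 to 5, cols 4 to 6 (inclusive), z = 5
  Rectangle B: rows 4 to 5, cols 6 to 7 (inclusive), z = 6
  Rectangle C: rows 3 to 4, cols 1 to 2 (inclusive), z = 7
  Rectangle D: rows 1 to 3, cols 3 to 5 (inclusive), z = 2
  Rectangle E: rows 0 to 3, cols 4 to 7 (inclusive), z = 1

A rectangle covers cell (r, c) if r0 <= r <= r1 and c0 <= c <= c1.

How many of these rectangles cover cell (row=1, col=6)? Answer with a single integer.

Check cell (1,6):
  A: rows 2-5 cols 4-6 -> outside (row miss)
  B: rows 4-5 cols 6-7 -> outside (row miss)
  C: rows 3-4 cols 1-2 -> outside (row miss)
  D: rows 1-3 cols 3-5 -> outside (col miss)
  E: rows 0-3 cols 4-7 -> covers
Count covering = 1

Answer: 1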